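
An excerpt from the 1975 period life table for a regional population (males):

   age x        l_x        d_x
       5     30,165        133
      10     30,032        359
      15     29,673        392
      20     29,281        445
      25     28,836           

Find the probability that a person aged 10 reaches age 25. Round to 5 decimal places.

The conditional survival probability is l_25/l_10 = 28,836/30,032 = 0.960176.

0.96018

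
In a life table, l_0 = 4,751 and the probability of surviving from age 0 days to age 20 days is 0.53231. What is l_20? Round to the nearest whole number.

2529

l_20 = l_0 × p = 4,751 × 0.53231 = 2529.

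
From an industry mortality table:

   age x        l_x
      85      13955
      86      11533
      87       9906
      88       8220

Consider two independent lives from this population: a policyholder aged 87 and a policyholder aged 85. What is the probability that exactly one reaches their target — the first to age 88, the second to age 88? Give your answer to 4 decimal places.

p₁ = l_88/l_87 = 8220/9906 = 0.829800; p₂ = l_88/l_85 = 8220/13955 = 0.589036.
P(exactly one) = p₁(1−p₂) + (1−p₁)p₂ = 0.341018 + 0.100254 = 0.441272.

0.4413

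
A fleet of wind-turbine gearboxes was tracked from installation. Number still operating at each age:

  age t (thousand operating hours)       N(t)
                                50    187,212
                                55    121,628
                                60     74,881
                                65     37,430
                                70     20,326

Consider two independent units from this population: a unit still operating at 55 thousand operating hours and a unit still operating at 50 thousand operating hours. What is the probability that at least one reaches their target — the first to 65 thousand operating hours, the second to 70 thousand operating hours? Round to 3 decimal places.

0.383

p₁ = N(65)/N(55) = 37,430/121,628 = 0.307742; p₂ = N(70)/N(50) = 20,326/187,212 = 0.108572.
P(at least one) = 1 − (1−p₁)(1−p₂) = 1 − 0.692258 × 0.891428 = 0.382902.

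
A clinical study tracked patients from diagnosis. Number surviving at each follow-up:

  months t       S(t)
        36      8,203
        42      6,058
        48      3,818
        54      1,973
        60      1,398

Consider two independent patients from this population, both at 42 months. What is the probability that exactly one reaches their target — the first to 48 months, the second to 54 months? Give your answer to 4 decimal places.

p₁ = S(48)/S(42) = 3,818/6,058 = 0.630241; p₂ = S(54)/S(42) = 1,973/6,058 = 0.325685.
P(exactly one) = p₁(1−p₂) + (1−p₁)p₂ = 0.424981 + 0.120425 = 0.545406.

0.5454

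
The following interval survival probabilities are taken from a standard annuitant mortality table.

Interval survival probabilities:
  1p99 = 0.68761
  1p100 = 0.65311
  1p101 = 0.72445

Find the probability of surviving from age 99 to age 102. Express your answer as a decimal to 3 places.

Chaining the interval survival probabilities: 0.68761 × 0.65311 × 0.72445.
= 0.325340.

0.325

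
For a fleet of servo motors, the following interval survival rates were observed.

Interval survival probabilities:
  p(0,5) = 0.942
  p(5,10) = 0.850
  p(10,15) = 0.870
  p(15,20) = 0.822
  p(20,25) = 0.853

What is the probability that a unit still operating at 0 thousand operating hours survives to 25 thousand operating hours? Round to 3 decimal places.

Survival from 0 to 25 is the product of surviving each interval: 0.942 × 0.850 × 0.870 × 0.822 × 0.853.
= 0.488439.

0.488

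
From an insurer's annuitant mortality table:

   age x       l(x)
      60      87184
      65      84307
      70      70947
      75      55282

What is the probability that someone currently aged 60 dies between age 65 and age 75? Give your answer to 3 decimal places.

0.333

This is the probability of reaching 65 but not 75, conditional on being alive at 60: (l(65) − l(75)) / l(60).
= (84307 − 55282) / 87184 = 29025 / 87184 = 0.332917.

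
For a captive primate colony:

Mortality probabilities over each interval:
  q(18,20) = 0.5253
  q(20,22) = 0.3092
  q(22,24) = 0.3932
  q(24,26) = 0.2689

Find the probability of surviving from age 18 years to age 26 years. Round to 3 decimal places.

0.145

Chaining the interval survival probabilities: (1 − 0.5253) × (1 − 0.3092) × (1 − 0.3932) × (1 − 0.2689).
= 0.4747 × 0.6908 × 0.6068 × 0.7311 = 0.145477.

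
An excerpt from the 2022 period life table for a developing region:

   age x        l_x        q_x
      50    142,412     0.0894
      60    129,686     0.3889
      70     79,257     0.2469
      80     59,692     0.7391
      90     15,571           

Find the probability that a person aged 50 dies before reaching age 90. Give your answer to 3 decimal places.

0.891

P(die before 90 | alive at 50) = 1 − l_90/l_50 = 1 − 15,571/142,412 = (126,841)/142,412 = 0.890662.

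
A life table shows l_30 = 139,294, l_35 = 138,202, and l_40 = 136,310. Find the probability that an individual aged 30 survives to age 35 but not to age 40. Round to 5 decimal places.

0.01358

We want 5|5q30 = (l_35 − l_40)/l_30.
This is the probability of reaching 35 but not 40, conditional on being alive at 30: (l_35 − l_40) / l_30.
= (138,202 − 136,310) / 139,294 = 1,892 / 139,294 = 0.013583.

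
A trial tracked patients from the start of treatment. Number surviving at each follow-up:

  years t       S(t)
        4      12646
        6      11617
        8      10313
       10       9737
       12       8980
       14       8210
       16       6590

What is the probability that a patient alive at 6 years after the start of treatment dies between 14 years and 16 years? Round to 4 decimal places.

0.1395

This is the probability of reaching 14 but not 16, conditional on being alive at 6: (S(14) − S(16)) / S(6).
= (8210 − 6590) / 11617 = 1620 / 11617 = 0.139451.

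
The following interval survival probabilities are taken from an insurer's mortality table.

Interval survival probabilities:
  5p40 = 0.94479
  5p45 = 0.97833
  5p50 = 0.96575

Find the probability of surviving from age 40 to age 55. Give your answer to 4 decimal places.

15p40 = 0.94479 × 0.97833 × 0.96575.
= 0.892659.

0.8927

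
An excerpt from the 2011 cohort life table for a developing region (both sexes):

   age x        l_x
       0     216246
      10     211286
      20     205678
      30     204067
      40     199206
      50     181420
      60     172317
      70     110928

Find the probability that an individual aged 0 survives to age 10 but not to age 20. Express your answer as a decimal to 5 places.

We want 10|10q0 = (l_10 − l_20)/l_0.
This is the probability of reaching 10 but not 20, conditional on being alive at 0: (l_10 − l_20) / l_0.
= (211286 − 205678) / 216246 = 5608 / 216246 = 0.025933.

0.02593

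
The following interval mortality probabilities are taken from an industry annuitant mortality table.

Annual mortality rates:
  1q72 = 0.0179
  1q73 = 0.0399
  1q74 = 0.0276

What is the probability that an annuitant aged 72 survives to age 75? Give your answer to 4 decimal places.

0.9169

Survival from 72 to 75 is the product of surviving each interval: (1 − 0.0179) × (1 − 0.0399) × (1 − 0.0276).
= 0.9821 × 0.9601 × 0.9724 = 0.916890.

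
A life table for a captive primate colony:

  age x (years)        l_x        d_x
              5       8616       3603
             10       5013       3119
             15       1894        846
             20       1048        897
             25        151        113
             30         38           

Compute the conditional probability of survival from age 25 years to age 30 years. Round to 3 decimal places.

0.252

The conditional survival probability is l_30/l_25 = 38/151 = 0.251656.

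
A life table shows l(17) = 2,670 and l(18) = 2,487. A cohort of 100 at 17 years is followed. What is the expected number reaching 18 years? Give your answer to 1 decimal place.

The relevant probability is 2,487/2,670 = 0.931461.
Expected number = 100 × 0.931461 = 93.1.

93.1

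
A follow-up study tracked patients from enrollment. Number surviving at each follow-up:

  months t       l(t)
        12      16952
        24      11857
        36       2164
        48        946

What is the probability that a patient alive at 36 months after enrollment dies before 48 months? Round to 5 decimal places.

P(die before 48 | alive at 36) = 1 − l(48)/l(36) = 1 − 946/2164 = (1218)/2164 = 0.562847.

0.56285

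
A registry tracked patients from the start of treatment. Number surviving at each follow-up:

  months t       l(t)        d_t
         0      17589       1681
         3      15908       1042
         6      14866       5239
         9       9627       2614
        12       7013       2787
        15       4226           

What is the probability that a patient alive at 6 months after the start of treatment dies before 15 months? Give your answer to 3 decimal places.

P(die before 15 | alive at 6) = 1 − l(15)/l(6) = 1 − 4226/14866 = (10640)/14866 = 0.715727.

0.716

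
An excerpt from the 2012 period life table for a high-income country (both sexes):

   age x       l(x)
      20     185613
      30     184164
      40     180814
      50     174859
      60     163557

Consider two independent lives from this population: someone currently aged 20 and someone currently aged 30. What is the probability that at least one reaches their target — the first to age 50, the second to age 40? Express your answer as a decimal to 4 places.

p₁ = l(50)/l(20) = 174859/185613 = 0.942062; p₂ = l(40)/l(30) = 180814/184164 = 0.981810.
P(at least one) = 1 − (1−p₁)(1−p₂) = 1 − 0.057938 × 0.018190 = 0.998946.

0.9989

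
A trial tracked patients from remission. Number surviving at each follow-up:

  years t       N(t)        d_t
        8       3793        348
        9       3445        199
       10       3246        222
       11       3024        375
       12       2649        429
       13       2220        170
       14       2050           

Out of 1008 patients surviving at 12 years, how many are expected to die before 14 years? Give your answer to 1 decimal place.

227.9

The relevant probability is 1 − 2050/2649 = 0.226123.
Expected number = 1008 × 0.226123 = 227.9.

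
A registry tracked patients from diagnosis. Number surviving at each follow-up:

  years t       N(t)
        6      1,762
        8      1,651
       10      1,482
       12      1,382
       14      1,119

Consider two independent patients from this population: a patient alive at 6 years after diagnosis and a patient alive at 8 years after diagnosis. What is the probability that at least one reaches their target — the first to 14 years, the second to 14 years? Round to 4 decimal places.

p₁ = N(14)/N(6) = 1,119/1,762 = 0.635074; p₂ = N(14)/N(8) = 1,119/1,651 = 0.677771.
P(at least one) = 1 − (1−p₁)(1−p₂) = 1 − 0.364926 × 0.322229 = 0.882410.

0.8824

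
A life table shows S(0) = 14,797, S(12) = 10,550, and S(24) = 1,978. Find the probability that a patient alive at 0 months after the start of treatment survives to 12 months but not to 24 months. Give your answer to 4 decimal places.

0.5793

This is the probability of reaching 12 but not 24, conditional on being alive at 0: (S(12) − S(24)) / S(0).
= (10,550 − 1,978) / 14,797 = 8,572 / 14,797 = 0.579307.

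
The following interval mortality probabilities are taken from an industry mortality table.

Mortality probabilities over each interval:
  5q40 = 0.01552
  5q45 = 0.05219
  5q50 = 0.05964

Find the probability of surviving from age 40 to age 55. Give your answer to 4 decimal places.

Chaining the interval survival probabilities: (1 − 0.01552) × (1 − 0.05219) × (1 − 0.05964).
= 0.98448 × 0.94781 × 0.94036 = 0.877450.

0.8774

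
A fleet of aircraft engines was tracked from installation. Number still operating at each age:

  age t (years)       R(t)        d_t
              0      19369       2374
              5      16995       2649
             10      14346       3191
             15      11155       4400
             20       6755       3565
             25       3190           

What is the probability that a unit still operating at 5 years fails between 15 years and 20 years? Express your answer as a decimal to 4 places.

0.2589

This is the probability of reaching 15 but not 20, conditional on being operational at 5: (R(15) − R(20)) / R(5).
= (11155 − 6755) / 16995 = 4400 / 16995 = 0.258900.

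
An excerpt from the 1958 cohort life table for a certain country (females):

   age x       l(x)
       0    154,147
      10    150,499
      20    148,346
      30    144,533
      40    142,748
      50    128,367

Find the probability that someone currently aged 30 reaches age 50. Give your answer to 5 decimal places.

The conditional survival probability is l(50)/l(30) = 128,367/144,533 = 0.888150.

0.88815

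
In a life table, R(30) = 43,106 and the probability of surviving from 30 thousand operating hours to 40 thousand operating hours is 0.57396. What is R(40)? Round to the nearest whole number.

R(40) = R(30) × p = 43,106 × 0.57396 = 24741.

24741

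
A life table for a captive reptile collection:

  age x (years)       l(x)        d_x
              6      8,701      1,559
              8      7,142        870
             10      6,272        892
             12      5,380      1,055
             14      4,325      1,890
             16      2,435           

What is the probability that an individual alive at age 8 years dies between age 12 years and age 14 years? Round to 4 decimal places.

0.1477

This is the probability of reaching 12 but not 14, conditional on being alive at 8: (l(12) − l(14)) / l(8).
= (5,380 − 4,325) / 7,142 = 1,055 / 7,142 = 0.147718.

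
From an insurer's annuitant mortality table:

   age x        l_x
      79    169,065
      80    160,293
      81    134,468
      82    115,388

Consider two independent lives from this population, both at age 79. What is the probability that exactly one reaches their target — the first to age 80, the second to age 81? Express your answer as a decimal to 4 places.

0.2353

p₁ = l_80/l_79 = 160,293/169,065 = 0.948115; p₂ = l_81/l_79 = 134,468/169,065 = 0.795363.
P(exactly one) = p₁(1−p₂) + (1−p₁)p₂ = 0.194019 + 0.041267 = 0.235287.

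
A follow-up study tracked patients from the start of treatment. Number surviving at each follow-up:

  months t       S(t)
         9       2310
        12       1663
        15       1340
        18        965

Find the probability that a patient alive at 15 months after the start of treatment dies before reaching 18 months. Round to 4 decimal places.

P(die before 18 | alive at 15) = 1 − S(18)/S(15) = 1 − 965/1340 = (375)/1340 = 0.279851.

0.2799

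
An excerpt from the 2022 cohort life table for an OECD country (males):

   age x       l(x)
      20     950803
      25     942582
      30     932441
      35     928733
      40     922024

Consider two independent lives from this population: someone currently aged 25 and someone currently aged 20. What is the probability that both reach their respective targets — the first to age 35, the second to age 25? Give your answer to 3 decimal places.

0.977

p₁ = l(35)/l(25) = 928733/942582 = 0.985307; p₂ = l(25)/l(20) = 942582/950803 = 0.991354.
P(both) = p₁ × p₂ = 0.985307 × 0.991354 = 0.976788.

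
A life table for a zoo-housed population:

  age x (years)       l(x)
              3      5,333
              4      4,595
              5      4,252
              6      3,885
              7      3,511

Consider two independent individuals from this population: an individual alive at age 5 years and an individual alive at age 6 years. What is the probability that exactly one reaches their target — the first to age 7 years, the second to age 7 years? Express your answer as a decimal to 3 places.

p₁ = l(7)/l(5) = 3,511/4,252 = 0.825729; p₂ = l(7)/l(6) = 3,511/3,885 = 0.903732.
P(exactly one) = p₁(1−p₂) + (1−p₁)p₂ = 0.079491 + 0.157494 = 0.236986.

0.237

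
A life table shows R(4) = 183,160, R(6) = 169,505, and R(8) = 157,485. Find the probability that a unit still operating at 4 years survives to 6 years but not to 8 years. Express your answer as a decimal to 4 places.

0.0656

This is the probability of reaching 6 but not 8, conditional on being operational at 4: (R(6) − R(8)) / R(4).
= (169,505 − 157,485) / 183,160 = 12,020 / 183,160 = 0.065626.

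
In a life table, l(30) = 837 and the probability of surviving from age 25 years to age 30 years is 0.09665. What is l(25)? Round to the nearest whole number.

8660

l(25) = l(30) / p = 837 / 0.09665 = 8660.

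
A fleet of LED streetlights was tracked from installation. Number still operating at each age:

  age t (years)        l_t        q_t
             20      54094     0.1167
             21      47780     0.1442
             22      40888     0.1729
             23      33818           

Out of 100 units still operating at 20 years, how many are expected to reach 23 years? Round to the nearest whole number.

The relevant probability is 33818/54094 = 0.625171.
Expected number = 100 × 0.625171 = 63.

63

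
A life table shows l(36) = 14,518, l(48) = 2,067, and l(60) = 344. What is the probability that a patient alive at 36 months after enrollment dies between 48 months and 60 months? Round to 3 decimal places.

0.119

This is the probability of reaching 48 but not 60, conditional on being alive at 36: (l(48) − l(60)) / l(36).
= (2,067 − 344) / 14,518 = 1,723 / 14,518 = 0.118680.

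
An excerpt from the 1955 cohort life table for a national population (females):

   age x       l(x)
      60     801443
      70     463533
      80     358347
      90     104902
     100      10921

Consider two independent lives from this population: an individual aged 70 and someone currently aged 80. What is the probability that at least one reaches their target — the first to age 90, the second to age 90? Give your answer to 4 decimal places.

p₁ = l(90)/l(70) = 104902/463533 = 0.226310; p₂ = l(90)/l(80) = 104902/358347 = 0.292739.
P(at least one) = 1 − (1−p₁)(1−p₂) = 1 − 0.773690 × 0.707261 = 0.452799.

0.4528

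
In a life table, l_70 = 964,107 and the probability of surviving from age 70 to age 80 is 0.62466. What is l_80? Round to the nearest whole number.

l_80 = l_70 × p = 964,107 × 0.62466 = 602239.

602239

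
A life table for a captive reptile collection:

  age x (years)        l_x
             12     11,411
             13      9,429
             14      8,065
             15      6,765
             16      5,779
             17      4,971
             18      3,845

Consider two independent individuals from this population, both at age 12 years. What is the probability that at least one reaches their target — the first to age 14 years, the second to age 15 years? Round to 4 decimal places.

p₁ = l_14/l_12 = 8,065/11,411 = 0.706774; p₂ = l_15/l_12 = 6,765/11,411 = 0.592849.
P(at least one) = 1 − (1−p₁)(1−p₂) = 1 − 0.293226 × 0.407151 = 0.880613.

0.8806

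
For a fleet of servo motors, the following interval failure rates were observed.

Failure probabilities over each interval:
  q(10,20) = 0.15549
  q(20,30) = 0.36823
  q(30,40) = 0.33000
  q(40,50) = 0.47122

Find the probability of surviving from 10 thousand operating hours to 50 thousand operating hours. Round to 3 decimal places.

P(survive 10→50) = (1 − 0.15549) × (1 − 0.36823) × (1 − 0.33000) × (1 − 0.47122).
= 0.84451 × 0.63177 × 0.67000 × 0.52878 = 0.189023.

0.189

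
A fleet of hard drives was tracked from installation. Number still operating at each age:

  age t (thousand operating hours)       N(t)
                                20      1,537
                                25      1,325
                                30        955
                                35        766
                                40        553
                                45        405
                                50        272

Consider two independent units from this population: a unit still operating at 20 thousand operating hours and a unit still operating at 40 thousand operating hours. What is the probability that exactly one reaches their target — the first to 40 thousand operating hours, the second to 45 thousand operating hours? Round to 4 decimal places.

0.5652

p₁ = N(40)/N(20) = 553/1,537 = 0.359792; p₂ = N(45)/N(40) = 405/553 = 0.732369.
P(exactly one) = p₁(1−p₂) + (1−p₁)p₂ = 0.096291 + 0.468868 = 0.565160.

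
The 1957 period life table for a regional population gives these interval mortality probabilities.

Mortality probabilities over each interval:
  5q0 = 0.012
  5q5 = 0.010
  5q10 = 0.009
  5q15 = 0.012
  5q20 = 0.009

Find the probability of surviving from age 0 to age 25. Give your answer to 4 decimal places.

0.9491

Survival from 0 to 25 is the product of surviving each interval: (1 − 0.012) × (1 − 0.010) × (1 − 0.009) × (1 − 0.012) × (1 − 0.009).
= 0.988 × 0.990 × 0.991 × 0.988 × 0.991 = 0.949066.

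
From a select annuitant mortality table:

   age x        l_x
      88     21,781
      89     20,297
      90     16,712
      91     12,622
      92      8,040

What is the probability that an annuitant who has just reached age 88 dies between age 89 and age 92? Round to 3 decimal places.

We want 1|3q88 = (l_89 − l_92)/l_88.
This is the probability of reaching 89 but not 92, conditional on being alive at 88: (l_89 − l_92) / l_88.
= (20,297 − 8,040) / 21,781 = 12,257 / 21,781 = 0.562738.

0.563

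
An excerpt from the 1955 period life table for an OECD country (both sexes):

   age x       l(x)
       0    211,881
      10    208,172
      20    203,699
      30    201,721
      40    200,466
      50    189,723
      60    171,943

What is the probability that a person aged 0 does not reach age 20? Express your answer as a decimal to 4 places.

P(die before 20 | alive at 0) = 1 − l(20)/l(0) = 1 − 203,699/211,881 = (8,182)/211,881 = 0.038616.

0.0386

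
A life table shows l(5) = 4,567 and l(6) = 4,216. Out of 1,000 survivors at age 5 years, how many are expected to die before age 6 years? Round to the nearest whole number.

The relevant probability is 1 − 4,216/4,567 = 0.076856.
Expected number = 1,000 × 0.076856 = 77.

77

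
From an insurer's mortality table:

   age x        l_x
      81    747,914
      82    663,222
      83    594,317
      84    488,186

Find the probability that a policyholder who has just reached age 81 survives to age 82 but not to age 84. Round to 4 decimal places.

0.2340

This is the probability of reaching 82 but not 84, conditional on being alive at 81: (l_82 − l_84) / l_81.
= (663,222 − 488,186) / 747,914 = 175,036 / 747,914 = 0.234032.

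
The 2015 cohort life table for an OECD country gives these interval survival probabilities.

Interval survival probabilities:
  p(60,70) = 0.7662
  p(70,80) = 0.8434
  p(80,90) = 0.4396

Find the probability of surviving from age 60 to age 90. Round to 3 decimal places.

0.284

The overall survival probability is 0.7662 × 0.8434 × 0.4396.
= 0.284075.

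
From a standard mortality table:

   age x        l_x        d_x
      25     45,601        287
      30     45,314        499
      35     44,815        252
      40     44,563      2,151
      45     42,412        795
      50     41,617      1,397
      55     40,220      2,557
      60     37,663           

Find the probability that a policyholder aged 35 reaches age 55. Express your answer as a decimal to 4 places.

We want 20p35 = l_55/l_35.
The conditional survival probability is l_55/l_35 = 40,220/44,815 = 0.897467.

0.8975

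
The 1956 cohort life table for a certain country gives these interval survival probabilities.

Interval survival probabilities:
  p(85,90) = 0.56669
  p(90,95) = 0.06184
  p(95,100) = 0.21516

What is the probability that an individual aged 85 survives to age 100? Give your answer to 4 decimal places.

0.0075

P(survive 85→100) = 0.56669 × 0.06184 × 0.21516.
= 0.007540.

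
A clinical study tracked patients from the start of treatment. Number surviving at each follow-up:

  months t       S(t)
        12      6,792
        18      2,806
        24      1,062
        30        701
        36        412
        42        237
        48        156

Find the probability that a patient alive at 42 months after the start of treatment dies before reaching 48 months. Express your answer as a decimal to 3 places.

P(die before 48 | alive at 42) = 1 − S(48)/S(42) = 1 − 156/237 = (81)/237 = 0.341772.

0.342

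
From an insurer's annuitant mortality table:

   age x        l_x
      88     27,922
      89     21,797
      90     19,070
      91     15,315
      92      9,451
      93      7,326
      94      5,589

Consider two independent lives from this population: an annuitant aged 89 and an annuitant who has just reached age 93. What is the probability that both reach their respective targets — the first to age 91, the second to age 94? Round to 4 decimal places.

0.5360

p₁ = l_91/l_89 = 15,315/21,797 = 0.702620; p₂ = l_94/l_93 = 5,589/7,326 = 0.762899.
P(both) = p₁ × p₂ = 0.702620 × 0.762899 = 0.536028.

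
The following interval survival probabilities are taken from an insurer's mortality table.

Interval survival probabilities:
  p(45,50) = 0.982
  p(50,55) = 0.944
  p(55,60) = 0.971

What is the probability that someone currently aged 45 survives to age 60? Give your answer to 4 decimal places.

0.9001

Chaining the interval survival probabilities: 0.982 × 0.944 × 0.971.
= 0.900125.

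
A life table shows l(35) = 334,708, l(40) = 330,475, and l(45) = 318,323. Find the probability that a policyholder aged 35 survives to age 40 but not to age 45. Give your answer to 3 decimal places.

0.036

This is the probability of reaching 40 but not 45, conditional on being alive at 35: (l(40) − l(45)) / l(35).
= (330,475 − 318,323) / 334,708 = 12,152 / 334,708 = 0.036306.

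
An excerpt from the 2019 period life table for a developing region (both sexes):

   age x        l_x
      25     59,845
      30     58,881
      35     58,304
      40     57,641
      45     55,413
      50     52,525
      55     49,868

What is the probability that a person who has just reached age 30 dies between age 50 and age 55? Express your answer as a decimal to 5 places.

0.04512

This is the probability of reaching 50 but not 55, conditional on being alive at 30: (l_50 − l_55) / l_30.
= (52,525 − 49,868) / 58,881 = 2,657 / 58,881 = 0.045125.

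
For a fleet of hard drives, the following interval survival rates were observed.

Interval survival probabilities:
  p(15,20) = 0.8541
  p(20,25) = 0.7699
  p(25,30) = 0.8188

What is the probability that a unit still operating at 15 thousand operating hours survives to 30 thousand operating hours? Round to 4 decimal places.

0.5384

Chaining the interval survival probabilities: 0.8541 × 0.7699 × 0.8188.
= 0.538420.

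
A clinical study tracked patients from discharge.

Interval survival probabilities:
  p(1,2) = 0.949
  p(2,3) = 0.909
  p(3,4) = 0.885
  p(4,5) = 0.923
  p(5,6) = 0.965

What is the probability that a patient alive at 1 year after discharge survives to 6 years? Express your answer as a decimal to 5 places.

0.67999

P(survive 1→6) = 0.949 × 0.909 × 0.885 × 0.923 × 0.965.
= 0.679990.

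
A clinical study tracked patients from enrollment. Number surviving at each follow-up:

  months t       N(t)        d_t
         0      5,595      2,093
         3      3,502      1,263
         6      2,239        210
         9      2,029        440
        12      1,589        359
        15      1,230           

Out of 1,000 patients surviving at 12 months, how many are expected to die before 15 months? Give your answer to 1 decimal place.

The relevant probability is 1 − 1,230/1,589 = 0.225928.
Expected number = 1,000 × 0.225928 = 225.9.

225.9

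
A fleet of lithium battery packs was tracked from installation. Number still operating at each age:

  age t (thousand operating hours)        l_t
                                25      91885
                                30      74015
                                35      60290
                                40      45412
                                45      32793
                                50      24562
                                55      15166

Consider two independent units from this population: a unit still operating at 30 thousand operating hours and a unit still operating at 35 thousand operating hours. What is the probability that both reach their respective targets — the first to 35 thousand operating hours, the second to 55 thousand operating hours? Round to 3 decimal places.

0.205

p₁ = l_35/l_30 = 60290/74015 = 0.814565; p₂ = l_55/l_35 = 15166/60290 = 0.251551.
P(both) = p₁ × p₂ = 0.814565 × 0.251551 = 0.204905.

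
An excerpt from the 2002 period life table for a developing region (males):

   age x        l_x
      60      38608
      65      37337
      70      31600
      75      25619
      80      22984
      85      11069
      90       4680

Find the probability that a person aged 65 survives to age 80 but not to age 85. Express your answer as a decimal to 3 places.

0.319

We want 15|5q65 = (l_80 − l_85)/l_65.
This is the probability of reaching 80 but not 85, conditional on being alive at 65: (l_80 − l_85) / l_65.
= (22984 − 11069) / 37337 = 11915 / 37337 = 0.319120.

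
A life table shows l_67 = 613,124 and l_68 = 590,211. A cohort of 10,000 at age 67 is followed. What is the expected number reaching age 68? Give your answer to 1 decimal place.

9626.3

The relevant probability is 590,211/613,124 = 0.962629.
Expected number = 10,000 × 0.962629 = 9626.3.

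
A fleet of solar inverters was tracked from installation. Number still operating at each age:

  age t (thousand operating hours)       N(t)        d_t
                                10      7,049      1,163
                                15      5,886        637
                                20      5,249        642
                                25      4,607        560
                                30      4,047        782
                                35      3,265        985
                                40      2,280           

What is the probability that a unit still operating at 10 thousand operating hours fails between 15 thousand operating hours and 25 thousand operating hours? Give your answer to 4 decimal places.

0.1814

This is the probability of reaching 15 but not 25, conditional on being operational at 10: (N(15) − N(25)) / N(10).
= (5,886 − 4,607) / 7,049 = 1,279 / 7,049 = 0.181444.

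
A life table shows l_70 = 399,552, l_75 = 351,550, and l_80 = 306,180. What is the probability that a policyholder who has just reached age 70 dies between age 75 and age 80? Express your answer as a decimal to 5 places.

0.11355

We want 5|5q70 = (l_75 − l_80)/l_70.
This is the probability of reaching 75 but not 80, conditional on being alive at 70: (l_75 − l_80) / l_70.
= (351,550 − 306,180) / 399,552 = 45,370 / 399,552 = 0.113552.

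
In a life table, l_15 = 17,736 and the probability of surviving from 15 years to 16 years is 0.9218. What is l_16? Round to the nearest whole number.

16349

l_16 = l_15 × p = 17,736 × 0.9218 = 16349.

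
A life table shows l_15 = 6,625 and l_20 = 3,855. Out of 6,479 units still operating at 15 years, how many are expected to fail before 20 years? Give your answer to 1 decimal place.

The relevant probability is 1 − 3,855/6,625 = 0.418113.
Expected number = 6,479 × 0.418113 = 2709.0.

2709.0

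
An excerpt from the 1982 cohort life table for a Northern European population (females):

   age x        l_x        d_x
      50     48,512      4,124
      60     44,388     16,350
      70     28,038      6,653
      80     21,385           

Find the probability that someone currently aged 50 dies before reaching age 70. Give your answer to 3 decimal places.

P(die before 70 | alive at 50) = 1 − l_70/l_50 = 1 − 28,038/48,512 = (20,474)/48,512 = 0.422040.

0.422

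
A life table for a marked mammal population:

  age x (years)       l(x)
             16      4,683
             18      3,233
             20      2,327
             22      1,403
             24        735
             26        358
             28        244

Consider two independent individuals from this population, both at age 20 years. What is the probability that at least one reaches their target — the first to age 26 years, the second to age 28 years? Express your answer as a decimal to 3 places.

p₁ = l(26)/l(20) = 358/2,327 = 0.153846; p₂ = l(28)/l(20) = 244/2,327 = 0.104856.
P(at least one) = 1 − (1−p₁)(1−p₂) = 1 − 0.846154 × 0.895144 = 0.242570.

0.243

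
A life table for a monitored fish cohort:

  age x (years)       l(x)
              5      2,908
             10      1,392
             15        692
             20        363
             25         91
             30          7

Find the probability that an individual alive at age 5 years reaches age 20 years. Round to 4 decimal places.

The conditional survival probability is l(20)/l(5) = 363/2,908 = 0.124828.

0.1248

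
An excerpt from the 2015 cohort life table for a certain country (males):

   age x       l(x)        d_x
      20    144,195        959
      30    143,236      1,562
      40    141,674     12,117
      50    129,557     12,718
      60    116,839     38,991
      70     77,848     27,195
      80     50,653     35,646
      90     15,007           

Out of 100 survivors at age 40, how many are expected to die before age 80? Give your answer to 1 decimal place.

The relevant probability is 1 − 50,653/141,674 = 0.642468.
Expected number = 100 × 0.642468 = 64.2.

64.2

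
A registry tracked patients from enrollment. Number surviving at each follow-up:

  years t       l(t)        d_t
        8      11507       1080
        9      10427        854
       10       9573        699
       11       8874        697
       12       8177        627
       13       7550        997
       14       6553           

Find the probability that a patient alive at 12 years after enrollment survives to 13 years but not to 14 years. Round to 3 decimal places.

This is the probability of reaching 13 but not 14, conditional on being alive at 12: (l(13) − l(14)) / l(12).
= (7550 − 6553) / 8177 = 997 / 8177 = 0.121927.

0.122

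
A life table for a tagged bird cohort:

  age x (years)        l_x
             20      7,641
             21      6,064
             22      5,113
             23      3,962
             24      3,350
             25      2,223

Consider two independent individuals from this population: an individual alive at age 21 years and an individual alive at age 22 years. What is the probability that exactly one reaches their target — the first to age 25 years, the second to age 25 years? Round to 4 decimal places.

0.4826

p₁ = l_25/l_21 = 2,223/6,064 = 0.366590; p₂ = l_25/l_22 = 2,223/5,113 = 0.434774.
P(exactly one) = p₁(1−p₂) + (1−p₁)p₂ = 0.207206 + 0.275390 = 0.482596.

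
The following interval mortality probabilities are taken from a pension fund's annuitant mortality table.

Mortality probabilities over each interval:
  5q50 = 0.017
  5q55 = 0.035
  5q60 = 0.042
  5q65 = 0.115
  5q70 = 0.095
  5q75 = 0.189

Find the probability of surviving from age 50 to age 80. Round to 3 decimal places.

The overall survival probability is (1 − 0.017) × (1 − 0.035) × (1 − 0.042) × (1 − 0.115) × (1 − 0.095) × (1 − 0.189).
= 0.983 × 0.965 × 0.958 × 0.885 × 0.905 × 0.811 = 0.590281.

0.590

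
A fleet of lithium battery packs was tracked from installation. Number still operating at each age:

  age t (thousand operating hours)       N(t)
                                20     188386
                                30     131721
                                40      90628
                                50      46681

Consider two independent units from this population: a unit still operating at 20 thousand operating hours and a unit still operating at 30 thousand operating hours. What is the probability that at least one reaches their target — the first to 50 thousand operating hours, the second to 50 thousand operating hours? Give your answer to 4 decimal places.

p₁ = N(50)/N(20) = 46681/188386 = 0.247794; p₂ = N(50)/N(30) = 46681/131721 = 0.354393.
P(at least one) = 1 − (1−p₁)(1−p₂) = 1 − 0.752206 × 0.645607 = 0.514371.

0.5144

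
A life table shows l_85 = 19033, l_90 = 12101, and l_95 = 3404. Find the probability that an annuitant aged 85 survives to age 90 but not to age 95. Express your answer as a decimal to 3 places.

This is the probability of reaching 90 but not 95, conditional on being alive at 85: (l_90 − l_95) / l_85.
= (12101 − 3404) / 19033 = 8697 / 19033 = 0.456943.

0.457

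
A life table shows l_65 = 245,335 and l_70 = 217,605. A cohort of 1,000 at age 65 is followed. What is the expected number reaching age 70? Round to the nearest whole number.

The relevant probability is 217,605/245,335 = 0.886971.
Expected number = 1,000 × 0.886971 = 887.

887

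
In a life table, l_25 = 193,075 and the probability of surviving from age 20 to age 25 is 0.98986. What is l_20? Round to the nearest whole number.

l_20 = l_25 / p = 193,075 / 0.98986 = 195053.

195053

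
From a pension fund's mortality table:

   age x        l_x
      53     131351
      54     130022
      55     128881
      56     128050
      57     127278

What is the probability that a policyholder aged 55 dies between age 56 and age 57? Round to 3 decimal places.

0.006

This is the probability of reaching 56 but not 57, conditional on being alive at 55: (l_56 − l_57) / l_55.
= (128050 − 127278) / 128881 = 772 / 128881 = 0.005990.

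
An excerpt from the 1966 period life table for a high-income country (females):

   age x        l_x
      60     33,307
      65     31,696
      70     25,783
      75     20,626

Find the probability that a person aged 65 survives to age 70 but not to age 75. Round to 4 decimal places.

0.1627

We want 5|5q65 = (l_70 − l_75)/l_65.
This is the probability of reaching 70 but not 75, conditional on being alive at 65: (l_70 − l_75) / l_65.
= (25,783 − 20,626) / 31,696 = 5,157 / 31,696 = 0.162702.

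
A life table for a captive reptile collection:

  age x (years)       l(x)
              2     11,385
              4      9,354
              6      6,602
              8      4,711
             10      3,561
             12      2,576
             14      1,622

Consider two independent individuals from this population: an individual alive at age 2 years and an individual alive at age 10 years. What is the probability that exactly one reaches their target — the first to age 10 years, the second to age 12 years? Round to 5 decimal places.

p₁ = l(10)/l(2) = 3,561/11,385 = 0.312780; p₂ = l(12)/l(10) = 2,576/3,561 = 0.723392.
P(exactly one) = p₁(1−p₂) + (1−p₁)p₂ = 0.086517 + 0.497129 = 0.583647.

0.58365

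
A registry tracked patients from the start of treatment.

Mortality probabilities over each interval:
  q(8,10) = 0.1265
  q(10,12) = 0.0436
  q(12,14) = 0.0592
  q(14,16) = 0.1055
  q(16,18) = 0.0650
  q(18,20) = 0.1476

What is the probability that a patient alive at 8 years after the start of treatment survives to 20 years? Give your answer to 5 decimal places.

The overall survival probability is (1 − 0.1265) × (1 − 0.0436) × (1 − 0.0592) × (1 − 0.1055) × (1 − 0.0650) × (1 − 0.1476).
= 0.8735 × 0.9564 × 0.9408 × 0.8945 × 0.9350 × 0.8524 = 0.560319.

0.56032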